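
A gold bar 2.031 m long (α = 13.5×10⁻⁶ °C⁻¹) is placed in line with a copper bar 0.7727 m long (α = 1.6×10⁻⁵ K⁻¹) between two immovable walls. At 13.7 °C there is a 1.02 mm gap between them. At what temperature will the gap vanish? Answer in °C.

α₁L₁ = 2.74185×10⁻⁵ m/K, α₂L₂ = 1.23632×10⁻⁵ m/K → total 3.97817×10⁻⁵ m/K
ΔT = g/(α₁L₁+α₂L₂) = 1.02×10⁻³ / 3.97817×10⁻⁵ = 25.640 K
T = 13.7 + 25.640 = 39.340 °C

T = 39.3 °C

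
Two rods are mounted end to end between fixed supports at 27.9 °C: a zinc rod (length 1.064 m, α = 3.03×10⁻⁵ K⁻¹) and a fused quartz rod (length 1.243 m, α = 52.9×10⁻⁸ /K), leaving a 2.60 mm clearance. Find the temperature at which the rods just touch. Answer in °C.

T = 107 °C

α₁L₁ = 3.22392×10⁻⁵ m/K, α₂L₂ = 6.57547×10⁻⁷ m/K → total 3.2896747×10⁻⁵ m/K
ΔT = g/(α₁L₁+α₂L₂) = 2.60×10⁻³ / 3.2896747×10⁻⁵ = 79.04 K
T = 27.9 + 79.04 = 106.94 °C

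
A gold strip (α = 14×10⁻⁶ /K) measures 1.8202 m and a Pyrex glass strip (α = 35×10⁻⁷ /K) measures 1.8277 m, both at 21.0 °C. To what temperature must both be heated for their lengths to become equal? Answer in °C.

Equal length when α₁L₁ΔT − α₂L₂ΔT = L₂ − L₁ = 7.50×10⁻³ m
α₁L₁ = 2.54828×10⁻⁵, α₂L₂ = 6.39695×10⁻⁶ → Δ(αL) = 1.908585×10⁻⁵ m/K
ΔT = 7.50×10⁻³ / 1.908585×10⁻⁵ = 392.961 K, so T = 21.0 + 392.961 = 413.961 °C

T = 414.0 °C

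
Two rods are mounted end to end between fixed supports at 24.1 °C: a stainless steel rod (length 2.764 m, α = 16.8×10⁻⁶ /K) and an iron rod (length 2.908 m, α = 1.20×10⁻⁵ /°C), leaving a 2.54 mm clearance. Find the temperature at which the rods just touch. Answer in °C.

Gap closes when ΔL₁ + ΔL₂ = 2.54 mm = 2.54×10⁻³ m
(α₁L₁ + α₂L₂)ΔT = g
α₁L₁ + α₂L₂ = 16.8×10⁻⁶×2.764 + 1.20×10⁻⁵×2.908 = 8.13312×10⁻⁵ m/K
ΔT = 2.54×10⁻³ / 8.13312×10⁻⁵ = 31.230 K
T = 24.1 + 31.230 = 55.330 °C

T = 55.3 °C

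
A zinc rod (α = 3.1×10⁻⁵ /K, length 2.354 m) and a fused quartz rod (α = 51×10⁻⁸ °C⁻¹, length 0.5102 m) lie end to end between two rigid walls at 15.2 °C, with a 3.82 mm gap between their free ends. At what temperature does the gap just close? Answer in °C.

T = 67.4 °C

α₁L₁ = 7.2974×10⁻⁵ m/K, α₂L₂ = 2.60202×10⁻⁷ m/K → total 7.3234202×10⁻⁵ m/K
ΔT = g/(α₁L₁+α₂L₂) = 3.82×10⁻³ / 7.3234202×10⁻⁵ = 52.161 K
T = 15.2 + 52.161 = 67.361 °C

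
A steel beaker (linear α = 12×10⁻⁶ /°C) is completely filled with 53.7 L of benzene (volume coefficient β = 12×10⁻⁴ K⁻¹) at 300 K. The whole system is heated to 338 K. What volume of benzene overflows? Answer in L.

The beaker also expands: β_container ≈ 3α = 3.6×10⁻⁵ /K
Net overflow = V₀(β_liq − 3α_cont)ΔT
β − 3α = 1.20×10⁻³ − 3.6×10⁻⁵ = 1.164×10⁻³ /K; ΔT = 38 K
ΔV = 53.7 × 1.164×10⁻³ × 38 = 2.38 L

2.38 L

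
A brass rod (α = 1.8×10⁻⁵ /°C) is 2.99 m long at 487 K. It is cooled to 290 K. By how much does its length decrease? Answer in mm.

ΔL = 10.6 mm

|ΔT| = |290 − 487| = 197 K
ΔL = αL₀ΔT = (1.8×10⁻⁵)(2.99)(197) = 1.06×10⁻² m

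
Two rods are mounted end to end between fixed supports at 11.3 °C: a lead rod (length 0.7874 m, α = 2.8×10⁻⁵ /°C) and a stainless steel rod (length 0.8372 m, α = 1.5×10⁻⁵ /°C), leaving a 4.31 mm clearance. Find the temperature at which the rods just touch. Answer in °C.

Gap closes when ΔL₁ + ΔL₂ = 4.31 mm = 4.31×10⁻³ m
(α₁L₁ + α₂L₂)ΔT = g
α₁L₁ + α₂L₂ = 2.8×10⁻⁵×0.7874 + 1.5×10⁻⁵×0.8372 = 3.46052×10⁻⁵ m/K
ΔT = 4.31×10⁻³ / 3.46052×10⁻⁵ = 124.55 K
T = 11.3 + 124.55 = 135.85 °C

T = 136 °C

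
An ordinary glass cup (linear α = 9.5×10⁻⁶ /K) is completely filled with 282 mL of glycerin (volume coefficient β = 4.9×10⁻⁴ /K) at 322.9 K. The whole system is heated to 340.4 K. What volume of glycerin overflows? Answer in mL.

The cup also expands: β_container ≈ 3α = 2.85×10⁻⁵ /K
Net overflow = V₀(β_liq − 3α_cont)ΔT
β − 3α = 4.90×10⁻⁴ − 2.85×10⁻⁵ = 4.615×10⁻⁴ /K; ΔT = 17.5 K
ΔV = 282 × 4.615×10⁻⁴ × 17.5 = 2.28 mL

2.28 mL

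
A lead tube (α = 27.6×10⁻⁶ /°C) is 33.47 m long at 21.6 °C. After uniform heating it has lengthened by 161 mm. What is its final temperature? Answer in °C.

T = 196 °C

ΔL = αL₀ΔT ⇒ ΔT = ΔL / (αL₀)
ΔT = 161×10⁻³ m / (27.6×10⁻⁶ × 33.47 m) = 174.29 K
T = 21.6 + 174.29 = 195.89 °C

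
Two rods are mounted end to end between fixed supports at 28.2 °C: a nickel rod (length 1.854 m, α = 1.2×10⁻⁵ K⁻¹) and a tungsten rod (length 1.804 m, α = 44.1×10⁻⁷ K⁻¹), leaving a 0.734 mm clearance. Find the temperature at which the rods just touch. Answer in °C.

α₁L₁ = 2.2248×10⁻⁵ m/K, α₂L₂ = 7.95564×10⁻⁶ m/K → total 3.020364×10⁻⁵ m/K
ΔT = g/(α₁L₁+α₂L₂) = 7.34×10⁻⁴ / 3.020364×10⁻⁵ = 24.302 K
T = 28.2 + 24.302 = 52.502 °C

T = 52.5 °C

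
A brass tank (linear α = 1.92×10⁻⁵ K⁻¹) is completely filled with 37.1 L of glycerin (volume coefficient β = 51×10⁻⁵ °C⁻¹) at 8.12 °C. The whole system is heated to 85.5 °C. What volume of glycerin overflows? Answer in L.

1.30 L

The tank also expands: β_container ≈ 3α = 5.76×10⁻⁵ /K
Net overflow = V₀(β_liq − 3α_cont)ΔT
β − 3α = 5.10×10⁻⁴ − 5.76×10⁻⁵ = 4.524×10⁻⁴ /K; ΔT = 77.38 K
ΔV = 37.1 × 4.524×10⁻⁴ × 77.38 = 1.30 L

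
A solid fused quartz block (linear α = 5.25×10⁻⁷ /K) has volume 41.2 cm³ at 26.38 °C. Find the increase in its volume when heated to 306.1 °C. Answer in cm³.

ΔV = 0.0182 cm³

Isotropic solid: β ≈ 3α = 1.6×10⁻⁶ /K; ΔT = 279.72 K
ΔV = 3αV₀ΔT = 3(5.25×10⁻⁷)(41.2)(279.72) = 0.0182 cm³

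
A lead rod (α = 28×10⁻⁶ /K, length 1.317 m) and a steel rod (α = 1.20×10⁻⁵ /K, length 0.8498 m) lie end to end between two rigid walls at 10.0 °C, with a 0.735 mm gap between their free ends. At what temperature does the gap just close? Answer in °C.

α₁L₁ = 3.6876×10⁻⁵ m/K, α₂L₂ = 1.01976×10⁻⁵ m/K → total 4.70736×10⁻⁵ m/K
ΔT = g/(α₁L₁+α₂L₂) = 7.35×10⁻⁴ / 4.70736×10⁻⁵ = 15.614 K
T = 10.0 + 15.614 = 25.614 °C

T = 25.6 °C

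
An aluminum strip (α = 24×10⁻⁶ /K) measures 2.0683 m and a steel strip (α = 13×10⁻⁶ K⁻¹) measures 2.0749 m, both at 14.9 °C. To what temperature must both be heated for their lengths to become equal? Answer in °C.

T = 306.1 °C

Equal length when α₁L₁ΔT − α₂L₂ΔT = L₂ − L₁ = 6.60×10⁻³ m
α₁L₁ = 4.96392×10⁻⁵, α₂L₂ = 2.69737×10⁻⁵ → Δ(αL) = 2.26655×10⁻⁵ m/K
ΔT = 6.60×10⁻³ / 2.26655×10⁻⁵ = 291.191 K, so T = 14.9 + 291.191 = 306.091 °C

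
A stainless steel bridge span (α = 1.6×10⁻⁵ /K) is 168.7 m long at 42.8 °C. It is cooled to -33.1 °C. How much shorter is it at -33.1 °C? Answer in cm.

ΔL = 20.5 cm

|ΔT| = |-33.1 − 42.8| = 75.9 K
ΔL = αL₀ΔT = (1.6×10⁻⁵)(168.7)(75.9) = 2.05×10⁻¹ m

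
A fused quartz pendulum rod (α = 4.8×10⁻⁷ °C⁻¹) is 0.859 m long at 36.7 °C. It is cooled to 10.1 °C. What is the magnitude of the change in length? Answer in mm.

|ΔT| = |10.1 − 36.7| = 26.6 K
ΔL = αL₀ΔT = (4.8×10⁻⁷)(0.859)(26.6) = 1.10×10⁻⁵ m

ΔL = 0.0110 mm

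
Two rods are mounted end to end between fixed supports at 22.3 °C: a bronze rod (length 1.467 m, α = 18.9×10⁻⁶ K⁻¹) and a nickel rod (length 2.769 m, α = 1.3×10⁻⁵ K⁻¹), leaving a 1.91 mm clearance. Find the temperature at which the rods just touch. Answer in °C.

Gap closes when ΔL₁ + ΔL₂ = 1.91 mm = 1.91×10⁻³ m
(α₁L₁ + α₂L₂)ΔT = g
α₁L₁ + α₂L₂ = 18.9×10⁻⁶×1.467 + 1.3×10⁻⁵×2.769 = 6.37233×10⁻⁵ m/K
ΔT = 1.91×10⁻³ / 6.37233×10⁻⁵ = 29.973 K
T = 22.3 + 29.973 = 52.273 °C

T = 52.3 °C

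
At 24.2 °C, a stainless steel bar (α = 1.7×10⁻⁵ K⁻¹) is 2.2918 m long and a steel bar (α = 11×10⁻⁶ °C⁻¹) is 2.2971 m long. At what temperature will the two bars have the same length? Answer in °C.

T = 411.3 °C

Equal length when α₁L₁ΔT − α₂L₂ΔT = L₂ − L₁ = 5.30×10⁻³ m
α₁L₁ = 3.89606×10⁻⁵, α₂L₂ = 2.52681×10⁻⁵ → Δ(αL) = 1.36925×10⁻⁵ m/K
ΔT = 5.30×10⁻³ / 1.36925×10⁻⁵ = 387.073 K, so T = 24.2 + 387.073 = 411.273 °C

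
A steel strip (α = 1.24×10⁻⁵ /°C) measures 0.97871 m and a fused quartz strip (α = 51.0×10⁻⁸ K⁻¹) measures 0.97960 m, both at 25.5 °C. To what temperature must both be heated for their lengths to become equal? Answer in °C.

L₁(1 + α₁ΔT) = L₂(1 + α₂ΔT) ⇒ ΔT = (L₂ − L₁)/(α₁L₁ − α₂L₂)
L₂ − L₁ = 0.97960 − 0.97871 = 8.90×10⁻⁴ m
α₁L₁ − α₂L₂ = 1.24×10⁻⁵×0.97871 − 51.0×10⁻⁸×0.97960 = 1.1636408×10⁻⁵ m/K
ΔT = 8.90×10⁻⁴ / 1.1636408×10⁻⁵ = 76.484 K
T = 25.5 + 76.484 = 101.984 °C

T = 102.0 °C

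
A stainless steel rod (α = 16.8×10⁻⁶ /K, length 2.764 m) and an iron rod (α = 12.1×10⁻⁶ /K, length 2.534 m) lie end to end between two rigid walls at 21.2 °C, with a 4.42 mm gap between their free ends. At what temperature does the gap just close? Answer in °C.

α₁L₁ = 4.64352×10⁻⁵ m/K, α₂L₂ = 3.06614×10⁻⁵ m/K → total 7.70966×10⁻⁵ m/K
ΔT = g/(α₁L₁+α₂L₂) = 4.42×10⁻³ / 7.70966×10⁻⁵ = 57.331 K
T = 21.2 + 57.331 = 78.531 °C

T = 78.5 °C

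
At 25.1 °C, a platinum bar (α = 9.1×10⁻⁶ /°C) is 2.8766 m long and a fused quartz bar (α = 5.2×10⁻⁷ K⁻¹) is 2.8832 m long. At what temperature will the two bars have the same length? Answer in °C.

T = 292.5 °C

Equal length when α₁L₁ΔT − α₂L₂ΔT = L₂ − L₁ = 6.60×10⁻³ m
α₁L₁ = 2.617706×10⁻⁵, α₂L₂ = 1.499264×10⁻⁶ → Δ(αL) = 2.4677796×10⁻⁵ m/K
ΔT = 6.60×10⁻³ / 2.4677796×10⁻⁵ = 267.447 K, so T = 25.1 + 267.447 = 292.547 °C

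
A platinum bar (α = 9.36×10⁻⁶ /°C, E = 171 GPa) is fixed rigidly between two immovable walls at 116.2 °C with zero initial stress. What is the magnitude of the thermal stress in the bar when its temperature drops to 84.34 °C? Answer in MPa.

Fully constrained: the free strain ε = αΔT is blocked, so σ = Eε = EαΔT.
|ΔT| = 31.86 K
σ = 171×10⁹ × 9.36×10⁻⁶ × 31.86 = 5.10×10⁷ Pa

σ = 51.0 MPa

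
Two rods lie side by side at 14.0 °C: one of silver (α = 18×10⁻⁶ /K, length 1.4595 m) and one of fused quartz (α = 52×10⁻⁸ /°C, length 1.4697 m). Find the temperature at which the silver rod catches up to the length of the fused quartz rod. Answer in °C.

L₁(1 + α₁ΔT) = L₂(1 + α₂ΔT) ⇒ ΔT = (L₂ − L₁)/(α₁L₁ − α₂L₂)
L₂ − L₁ = 1.4697 − 1.4595 = 1.02×10⁻² m
α₁L₁ − α₂L₂ = 18×10⁻⁶×1.4595 − 52×10⁻⁸×1.4697 = 2.5506756×10⁻⁵ m/K
ΔT = 1.02×10⁻² / 2.5506756×10⁻⁵ = 399.894 K
T = 14.0 + 399.894 = 413.894 °C

T = 413.9 °C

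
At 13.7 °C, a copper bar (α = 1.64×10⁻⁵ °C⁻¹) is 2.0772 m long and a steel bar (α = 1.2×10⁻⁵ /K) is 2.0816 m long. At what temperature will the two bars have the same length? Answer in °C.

T = 497.9 °C

L₁(1 + α₁ΔT) = L₂(1 + α₂ΔT) ⇒ ΔT = (L₂ − L₁)/(α₁L₁ − α₂L₂)
L₂ − L₁ = 2.0816 − 2.0772 = 4.40×10⁻³ m
α₁L₁ − α₂L₂ = 1.64×10⁻⁵×2.0772 − 1.2×10⁻⁵×2.0816 = 9.08688×10⁻⁶ m/K
ΔT = 4.40×10⁻³ / 9.08688×10⁻⁶ = 484.215 K
T = 13.7 + 484.215 = 497.915 °C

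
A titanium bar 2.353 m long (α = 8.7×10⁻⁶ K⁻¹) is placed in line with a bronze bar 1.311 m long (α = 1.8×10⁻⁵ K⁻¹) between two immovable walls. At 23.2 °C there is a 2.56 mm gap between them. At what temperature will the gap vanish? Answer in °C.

Gap closes when ΔL₁ + ΔL₂ = 2.56 mm = 2.56×10⁻³ m
(α₁L₁ + α₂L₂)ΔT = g
α₁L₁ + α₂L₂ = 8.7×10⁻⁶×2.353 + 1.8×10⁻⁵×1.311 = 4.40691×10⁻⁵ m/K
ΔT = 2.56×10⁻³ / 4.40691×10⁻⁵ = 58.091 K
T = 23.2 + 58.091 = 81.291 °C

T = 81.3 °C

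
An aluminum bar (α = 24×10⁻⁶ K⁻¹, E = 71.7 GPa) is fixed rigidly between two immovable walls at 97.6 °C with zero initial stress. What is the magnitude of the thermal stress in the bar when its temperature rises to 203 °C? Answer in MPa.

Fully constrained: the free strain ε = αΔT is blocked, so σ = Eε = EαΔT.
|ΔT| = 105.4 K
σ = 71.7×10⁹ × 24×10⁻⁶ × 105.4 = 1.81×10⁸ Pa

σ = 181 MPa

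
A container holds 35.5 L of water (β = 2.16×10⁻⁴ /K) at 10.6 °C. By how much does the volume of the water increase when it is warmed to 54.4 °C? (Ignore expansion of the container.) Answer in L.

|ΔT| = |54.4 − 10.6| = 43.8 K
ΔV = βV₀ΔT = (2.16×10⁻⁴)(35.5)(43.8) = 0.336 L

ΔV = 0.336 L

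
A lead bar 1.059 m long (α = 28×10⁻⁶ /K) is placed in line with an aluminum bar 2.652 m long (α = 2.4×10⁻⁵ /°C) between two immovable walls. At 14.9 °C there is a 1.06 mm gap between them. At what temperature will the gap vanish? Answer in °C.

Gap closes when ΔL₁ + ΔL₂ = 1.06 mm = 1.06×10⁻³ m
(α₁L₁ + α₂L₂)ΔT = g
α₁L₁ + α₂L₂ = 28×10⁻⁶×1.059 + 2.4×10⁻⁵×2.652 = 9.33×10⁻⁵ m/K
ΔT = 1.06×10⁻³ / 9.33×10⁻⁵ = 11.361 K
T = 14.9 + 11.361 = 26.261 °C

T = 26.3 °C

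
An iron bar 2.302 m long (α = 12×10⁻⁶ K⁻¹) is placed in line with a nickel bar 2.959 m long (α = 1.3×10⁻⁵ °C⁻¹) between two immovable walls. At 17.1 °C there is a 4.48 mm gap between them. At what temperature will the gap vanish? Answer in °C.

T = 84.9 °C

α₁L₁ = 2.7624×10⁻⁵ m/K, α₂L₂ = 3.8467×10⁻⁵ m/K → total 6.6091×10⁻⁵ m/K
ΔT = g/(α₁L₁+α₂L₂) = 4.48×10⁻³ / 6.6091×10⁻⁵ = 67.785 K
T = 17.1 + 67.785 = 84.885 °C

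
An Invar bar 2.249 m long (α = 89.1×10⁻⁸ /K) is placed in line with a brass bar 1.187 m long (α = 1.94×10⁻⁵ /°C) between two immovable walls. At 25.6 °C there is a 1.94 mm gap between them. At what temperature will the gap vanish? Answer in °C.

Gap closes when ΔL₁ + ΔL₂ = 1.94 mm = 1.94×10⁻³ m
(α₁L₁ + α₂L₂)ΔT = g
α₁L₁ + α₂L₂ = 89.1×10⁻⁸×2.249 + 1.94×10⁻⁵×1.187 = 2.5031659×10⁻⁵ m/K
ΔT = 1.94×10⁻³ / 2.5031659×10⁻⁵ = 77.50 K
T = 25.6 + 77.50 = 103.10 °C

T = 103 °C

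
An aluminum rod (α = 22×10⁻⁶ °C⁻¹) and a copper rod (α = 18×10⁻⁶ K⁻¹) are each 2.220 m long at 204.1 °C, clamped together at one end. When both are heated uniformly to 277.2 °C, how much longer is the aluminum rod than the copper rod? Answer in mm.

ΔT = 73.1 K
aluminum: ΔL = 22×10⁻⁶ × 2.220 m × 73.1 = 3.5702×10⁻³ m = 3.5702 mm
copper: ΔL = 18×10⁻⁶ × 2.220 m × 73.1 = 2.9211×10⁻³ m = 2.9211 mm
difference = 3.5702 − 2.9211 = 0.6491 mm

0.649 mm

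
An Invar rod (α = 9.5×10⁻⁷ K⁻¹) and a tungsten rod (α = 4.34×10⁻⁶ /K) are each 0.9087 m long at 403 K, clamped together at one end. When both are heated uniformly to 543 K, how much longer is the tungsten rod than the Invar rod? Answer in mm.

ΔT = 140 K
Invar: ΔL = 9.5×10⁻⁷ × 0.9087 m × 140 = 1.2086×10⁻⁴ m = 0.12086 mm
tungsten: ΔL = 4.34×10⁻⁶ × 0.9087 m × 140 = 5.5213×10⁻⁴ m = 0.55213 mm
difference = 0.55213 − 0.12086 = 0.43127 mm

0.431 mm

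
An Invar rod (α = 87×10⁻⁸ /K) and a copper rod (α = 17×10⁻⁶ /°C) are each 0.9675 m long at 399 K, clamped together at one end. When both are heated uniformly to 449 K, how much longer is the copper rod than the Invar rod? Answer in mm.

ΔT = 50 K
Invar: ΔL = 87×10⁻⁸ × 0.9675 m × 50 = 4.2086×10⁻⁵ m = 0.042086 mm
copper: ΔL = 17×10⁻⁶ × 0.9675 m × 50 = 8.2238×10⁻⁴ m = 0.82238 mm
difference = 0.82238 − 0.042086 = 0.780294 mm

0.780 mm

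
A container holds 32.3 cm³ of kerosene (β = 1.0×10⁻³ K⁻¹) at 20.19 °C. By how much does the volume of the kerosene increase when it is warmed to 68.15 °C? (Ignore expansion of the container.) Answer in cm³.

ΔV = 1.55 cm³

|ΔT| = |68.15 − 20.19| = 47.96 K
ΔV = βV₀ΔT = (1.0×10⁻³)(32.3)(47.96) = 1.55 cm³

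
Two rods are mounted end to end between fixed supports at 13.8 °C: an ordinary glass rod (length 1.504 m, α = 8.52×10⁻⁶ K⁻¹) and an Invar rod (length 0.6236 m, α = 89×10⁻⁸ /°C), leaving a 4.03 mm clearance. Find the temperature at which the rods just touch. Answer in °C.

T = 315 °C

α₁L₁ = 1.281408×10⁻⁵ m/K, α₂L₂ = 5.55004×10⁻⁷ m/K → total 1.3369084×10⁻⁵ m/K
ΔT = g/(α₁L₁+α₂L₂) = 4.03×10⁻³ / 1.3369084×10⁻⁵ = 301.44 K
T = 13.8 + 301.44 = 315.24 °C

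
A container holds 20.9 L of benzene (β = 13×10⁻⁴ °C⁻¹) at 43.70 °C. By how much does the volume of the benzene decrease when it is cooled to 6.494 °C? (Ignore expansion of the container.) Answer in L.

|ΔT| = |6.494 − 43.70| = 37.206 K
ΔV = βV₀ΔT = (13×10⁻⁴)(20.9)(37.206) = 1.01 L

ΔV = 1.01 L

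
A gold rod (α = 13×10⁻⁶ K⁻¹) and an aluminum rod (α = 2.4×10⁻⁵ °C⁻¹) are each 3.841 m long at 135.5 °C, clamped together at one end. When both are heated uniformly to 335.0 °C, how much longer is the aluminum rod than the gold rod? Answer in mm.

ΔT = 199.5 K
gold: ΔL = 13×10⁻⁶ × 3.841 m × 199.5 = 9.9616×10⁻³ m = 9.9616 mm
aluminum: ΔL = 2.4×10⁻⁵ × 3.841 m × 199.5 = 1.8391×10⁻² m = 18.391 mm
difference = 18.391 − 9.9616 = 8.4294 mm

8.43 mm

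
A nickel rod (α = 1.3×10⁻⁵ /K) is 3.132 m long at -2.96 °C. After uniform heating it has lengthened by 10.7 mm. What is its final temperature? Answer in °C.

T = 260 °C

ΔL = αL₀ΔT ⇒ ΔT = ΔL / (αL₀)
ΔT = 10.7×10⁻³ m / (1.3×10⁻⁵ × 3.132 m) = 262.80 K
T = -2.96 + 262.80 = 259.84 °C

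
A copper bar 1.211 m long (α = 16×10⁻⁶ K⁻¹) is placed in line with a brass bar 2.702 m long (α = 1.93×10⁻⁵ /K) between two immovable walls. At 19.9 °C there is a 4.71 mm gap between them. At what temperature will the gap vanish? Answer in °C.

T = 85.8 °C

α₁L₁ = 1.9376×10⁻⁵ m/K, α₂L₂ = 5.21486×10⁻⁵ m/K → total 7.15246×10⁻⁵ m/K
ΔT = g/(α₁L₁+α₂L₂) = 4.71×10⁻³ / 7.15246×10⁻⁵ = 65.851 K
T = 19.9 + 65.851 = 85.751 °C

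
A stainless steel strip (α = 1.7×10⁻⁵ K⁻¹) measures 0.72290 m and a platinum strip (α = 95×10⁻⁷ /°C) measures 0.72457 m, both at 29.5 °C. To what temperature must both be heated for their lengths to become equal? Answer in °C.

T = 338.4 °C

L₁(1 + α₁ΔT) = L₂(1 + α₂ΔT) ⇒ ΔT = (L₂ − L₁)/(α₁L₁ − α₂L₂)
L₂ − L₁ = 0.72457 − 0.72290 = 1.67×10⁻³ m
α₁L₁ − α₂L₂ = 1.7×10⁻⁵×0.72290 − 95×10⁻⁷×0.72457 = 5.405885×10⁻⁶ m/K
ΔT = 1.67×10⁻³ / 5.405885×10⁻⁶ = 308.923 K
T = 29.5 + 308.923 = 338.423 °C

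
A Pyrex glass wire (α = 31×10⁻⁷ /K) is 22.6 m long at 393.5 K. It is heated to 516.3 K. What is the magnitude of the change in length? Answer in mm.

|ΔT| = |516.3 − 393.5| = 122.8 K
ΔL = αL₀ΔT = (31×10⁻⁷)(22.6)(122.8) = 8.60×10⁻³ m

ΔL = 8.60 mm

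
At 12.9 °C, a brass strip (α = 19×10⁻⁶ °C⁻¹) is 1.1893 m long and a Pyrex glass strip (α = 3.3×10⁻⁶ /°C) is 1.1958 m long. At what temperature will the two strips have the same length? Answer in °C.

T = 361.4 °C

Equal length when α₁L₁ΔT − α₂L₂ΔT = L₂ − L₁ = 6.50×10⁻³ m
α₁L₁ = 2.25967×10⁻⁵, α₂L₂ = 3.94614×10⁻⁶ → Δ(αL) = 1.865056×10⁻⁵ m/K
ΔT = 6.50×10⁻³ / 1.865056×10⁻⁵ = 348.515 K, so T = 12.9 + 348.515 = 361.415 °C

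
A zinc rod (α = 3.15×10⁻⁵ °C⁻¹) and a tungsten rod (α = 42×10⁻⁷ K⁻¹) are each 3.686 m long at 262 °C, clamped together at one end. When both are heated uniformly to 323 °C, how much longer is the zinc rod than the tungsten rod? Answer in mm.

6.14 mm

ΔT = 61 K
zinc: ΔL = 3.15×10⁻⁵ × 3.686 m × 61 = 7.0826×10⁻³ m = 7.0826 mm
tungsten: ΔL = 42×10⁻⁷ × 3.686 m × 61 = 9.4435×10⁻⁴ m = 0.94435 mm
difference = 7.0826 − 0.94435 = 6.13825 mm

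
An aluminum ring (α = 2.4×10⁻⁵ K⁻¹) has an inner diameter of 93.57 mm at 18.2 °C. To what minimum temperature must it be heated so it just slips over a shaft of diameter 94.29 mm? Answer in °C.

Required Δd = 94.29 − 93.57 = 0.72 mm
Δd = αd₀ΔT ⇒ ΔT = Δd/(αd₀) = 0.72 / (2.4×10⁻⁵ × 93.57) = 320.62 K
T_min = 18.2 + 320.62 = 338.82 °C

T = 339 °C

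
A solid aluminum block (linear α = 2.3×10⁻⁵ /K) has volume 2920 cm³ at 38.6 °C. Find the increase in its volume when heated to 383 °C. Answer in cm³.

Isotropic solid: β ≈ 3α = 6.9×10⁻⁵ /K; ΔT = 344.4 K
ΔV = 3αV₀ΔT = 3(2.3×10⁻⁵)(2920)(344.4) = 69.4 cm³

ΔV = 69.4 cm³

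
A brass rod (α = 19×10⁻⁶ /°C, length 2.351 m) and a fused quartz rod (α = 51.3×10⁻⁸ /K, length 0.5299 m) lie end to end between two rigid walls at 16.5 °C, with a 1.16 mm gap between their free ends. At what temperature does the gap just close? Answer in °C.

T = 42.3 °C

Gap closes when ΔL₁ + ΔL₂ = 1.16 mm = 1.16×10⁻³ m
(α₁L₁ + α₂L₂)ΔT = g
α₁L₁ + α₂L₂ = 19×10⁻⁶×2.351 + 51.3×10⁻⁸×0.5299 = 4.49408387×10⁻⁵ m/K
ΔT = 1.16×10⁻³ / 4.49408387×10⁻⁵ = 25.812 K
T = 16.5 + 25.812 = 42.312 °C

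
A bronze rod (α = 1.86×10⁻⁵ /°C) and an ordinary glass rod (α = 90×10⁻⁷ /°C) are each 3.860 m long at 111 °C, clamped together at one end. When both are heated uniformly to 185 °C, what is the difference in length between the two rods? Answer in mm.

2.74 mm

ΔT = 74 K
bronze: ΔL = 1.86×10⁻⁵ × 3.860 m × 74 = 5.3129×10⁻³ m = 5.3129 mm
ordinary glass: ΔL = 90×10⁻⁷ × 3.860 m × 74 = 2.5708×10⁻³ m = 2.5708 mm
difference = 5.3129 − 2.5708 = 2.7421 mm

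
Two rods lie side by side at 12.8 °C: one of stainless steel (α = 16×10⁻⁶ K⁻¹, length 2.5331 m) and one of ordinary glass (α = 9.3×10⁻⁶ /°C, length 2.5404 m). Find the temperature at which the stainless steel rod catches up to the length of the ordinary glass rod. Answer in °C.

T = 444.7 °C

Equal length when α₁L₁ΔT − α₂L₂ΔT = L₂ − L₁ = 7.30×10⁻³ m
α₁L₁ = 4.05296×10⁻⁵, α₂L₂ = 2.362572×10⁻⁵ → Δ(αL) = 1.690388×10⁻⁵ m/K
ΔT = 7.30×10⁻³ / 1.690388×10⁻⁵ = 431.854 K, so T = 12.8 + 431.854 = 444.654 °C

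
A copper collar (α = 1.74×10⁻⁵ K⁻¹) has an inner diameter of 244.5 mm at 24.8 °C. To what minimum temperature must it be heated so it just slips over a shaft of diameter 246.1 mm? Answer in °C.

Required Δd = 246.1 − 244.5 = 1.6 mm
Δd = αd₀ΔT ⇒ ΔT = Δd/(αd₀) = 1.6 / (1.74×10⁻⁵ × 244.5) = 376.09 K
T_min = 24.8 + 376.09 = 400.89 °C

T = 401 °C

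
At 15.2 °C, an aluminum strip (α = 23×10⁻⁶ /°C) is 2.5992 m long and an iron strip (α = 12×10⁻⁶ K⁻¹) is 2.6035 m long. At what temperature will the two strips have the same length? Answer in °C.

L₁(1 + α₁ΔT) = L₂(1 + α₂ΔT) ⇒ ΔT = (L₂ − L₁)/(α₁L₁ − α₂L₂)
L₂ − L₁ = 2.6035 − 2.5992 = 4.30×10⁻³ m
α₁L₁ − α₂L₂ = 23×10⁻⁶×2.5992 − 12×10⁻⁶×2.6035 = 2.85396×10⁻⁵ m/K
ΔT = 4.30×10⁻³ / 2.85396×10⁻⁵ = 150.668 K
T = 15.2 + 150.668 = 165.868 °C

T = 165.9 °C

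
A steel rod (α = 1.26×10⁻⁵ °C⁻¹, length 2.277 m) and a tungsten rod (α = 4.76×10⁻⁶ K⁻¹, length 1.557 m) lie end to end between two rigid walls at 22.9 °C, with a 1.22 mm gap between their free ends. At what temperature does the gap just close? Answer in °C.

T = 56.7 °C

Gap closes when ΔL₁ + ΔL₂ = 1.22 mm = 1.22×10⁻³ m
(α₁L₁ + α₂L₂)ΔT = g
α₁L₁ + α₂L₂ = 1.26×10⁻⁵×2.277 + 4.76×10⁻⁶×1.557 = 3.610152×10⁻⁵ m/K
ΔT = 1.22×10⁻³ / 3.610152×10⁻⁵ = 33.794 K
T = 22.9 + 33.794 = 56.694 °C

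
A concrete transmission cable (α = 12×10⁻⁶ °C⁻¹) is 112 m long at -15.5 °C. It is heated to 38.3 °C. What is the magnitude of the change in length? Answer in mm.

|ΔT| = |38.3 − (-15.5)| = 53.8 K
ΔL = αL₀ΔT = (12×10⁻⁶)(112)(53.8) = 7.23×10⁻² m

ΔL = 72.3 mm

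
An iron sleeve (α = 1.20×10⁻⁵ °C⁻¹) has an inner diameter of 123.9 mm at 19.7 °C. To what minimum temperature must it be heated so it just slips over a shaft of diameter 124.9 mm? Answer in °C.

Required Δd = 124.9 − 123.9 = 1.0 mm
Δd = αd₀ΔT ⇒ ΔT = Δd/(αd₀) = 1.0 / (1.20×10⁻⁵ × 123.9) = 672.59 K
T_min = 19.7 + 672.59 = 692.29 °C

T = 692 °C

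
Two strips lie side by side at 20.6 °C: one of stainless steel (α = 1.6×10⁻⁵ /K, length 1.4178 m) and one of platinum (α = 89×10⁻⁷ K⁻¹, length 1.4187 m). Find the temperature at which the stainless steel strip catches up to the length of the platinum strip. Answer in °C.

Equal length when α₁L₁ΔT − α₂L₂ΔT = L₂ − L₁ = 9.00×10⁻⁴ m
α₁L₁ = 2.26848×10⁻⁵, α₂L₂ = 1.262643×10⁻⁵ → Δ(αL) = 1.005837×10⁻⁵ m/K
ΔT = 9.00×10⁻⁴ / 1.005837×10⁻⁵ = 89.478 K, so T = 20.6 + 89.478 = 110.078 °C

T = 110.1 °C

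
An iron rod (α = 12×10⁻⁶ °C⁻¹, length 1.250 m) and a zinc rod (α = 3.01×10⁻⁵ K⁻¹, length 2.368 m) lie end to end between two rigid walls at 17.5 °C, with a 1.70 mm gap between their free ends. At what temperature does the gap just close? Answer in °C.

α₁L₁ = 1.500×10⁻⁵ m/K, α₂L₂ = 7.12768×10⁻⁵ m/K → total 8.62768×10⁻⁵ m/K
ΔT = g/(α₁L₁+α₂L₂) = 1.70×10⁻³ / 8.62768×10⁻⁵ = 19.704 K
T = 17.5 + 19.704 = 37.204 °C

T = 37.2 °C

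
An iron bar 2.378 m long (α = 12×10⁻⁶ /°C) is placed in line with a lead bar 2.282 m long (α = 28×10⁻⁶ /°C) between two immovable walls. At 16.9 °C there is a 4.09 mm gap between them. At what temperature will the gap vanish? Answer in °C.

T = 61.1 °C

α₁L₁ = 2.8536×10⁻⁵ m/K, α₂L₂ = 6.3896×10⁻⁵ m/K → total 9.2432×10⁻⁵ m/K
ΔT = g/(α₁L₁+α₂L₂) = 4.09×10⁻³ / 9.2432×10⁻⁵ = 44.249 K
T = 16.9 + 44.249 = 61.149 °C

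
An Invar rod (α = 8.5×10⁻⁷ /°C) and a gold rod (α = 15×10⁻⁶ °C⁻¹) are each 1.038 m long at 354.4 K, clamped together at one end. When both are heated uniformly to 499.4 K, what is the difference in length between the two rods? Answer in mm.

2.13 mm

ΔT = 145.0 K
Invar: ΔL = 8.5×10⁻⁷ × 1.038 m × 145.0 = 1.2793×10⁻⁴ m = 0.12793 mm
gold: ΔL = 15×10⁻⁶ × 1.038 m × 145.0 = 2.2576×10⁻³ m = 2.2576 mm
difference = 2.2576 − 0.12793 = 2.12967 mm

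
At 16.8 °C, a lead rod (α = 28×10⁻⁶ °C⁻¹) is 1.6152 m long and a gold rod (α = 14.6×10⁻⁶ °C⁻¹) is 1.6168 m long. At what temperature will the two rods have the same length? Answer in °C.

Equal length when α₁L₁ΔT − α₂L₂ΔT = L₂ − L₁ = 1.60×10⁻³ m
α₁L₁ = 4.52256×10⁻⁵, α₂L₂ = 2.360528×10⁻⁵ → Δ(αL) = 2.162032×10⁻⁵ m/K
ΔT = 1.60×10⁻³ / 2.162032×10⁻⁵ = 74.0045 K, so T = 16.8 + 74.0045 = 90.8045 °C

T = 90.80 °C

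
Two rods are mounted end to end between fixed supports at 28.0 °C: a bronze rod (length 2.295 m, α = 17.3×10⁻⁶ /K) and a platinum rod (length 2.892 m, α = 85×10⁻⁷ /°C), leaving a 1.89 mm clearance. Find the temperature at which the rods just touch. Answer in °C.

T = 57.4 °C

α₁L₁ = 3.97035×10⁻⁵ m/K, α₂L₂ = 2.4582×10⁻⁵ m/K → total 6.42855×10⁻⁵ m/K
ΔT = g/(α₁L₁+α₂L₂) = 1.89×10⁻³ / 6.42855×10⁻⁵ = 29.400 K
T = 28.0 + 29.400 = 57.400 °C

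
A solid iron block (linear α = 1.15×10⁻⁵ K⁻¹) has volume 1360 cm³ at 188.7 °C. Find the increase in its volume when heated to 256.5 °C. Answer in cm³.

Isotropic solid: β ≈ 3α = 3.4×10⁻⁵ /K; ΔT = 67.8 K
ΔV = 3αV₀ΔT = 3(1.15×10⁻⁵)(1360)(67.8) = 3.18 cm³

ΔV = 3.18 cm³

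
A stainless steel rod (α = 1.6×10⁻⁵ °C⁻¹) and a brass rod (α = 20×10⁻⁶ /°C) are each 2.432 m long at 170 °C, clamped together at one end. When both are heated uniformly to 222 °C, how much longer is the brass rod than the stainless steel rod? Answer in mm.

0.506 mm

ΔT = 52 K
stainless steel: ΔL = 1.6×10⁻⁵ × 2.432 m × 52 = 2.0234×10⁻³ m = 2.0234 mm
brass: ΔL = 20×10⁻⁶ × 2.432 m × 52 = 2.5293×10⁻³ m = 2.5293 mm
difference = 2.5293 − 2.0234 = 0.5059 mm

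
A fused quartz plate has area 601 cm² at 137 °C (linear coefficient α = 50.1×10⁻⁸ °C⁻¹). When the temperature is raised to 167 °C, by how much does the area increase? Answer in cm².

Area coefficient ≈ 2α; |ΔT| = 30 K
ΔA = 2αA₀ΔT = 2(50.1×10⁻⁸)(601)(30) = 0.0181 cm²

ΔA = 0.0181 cm²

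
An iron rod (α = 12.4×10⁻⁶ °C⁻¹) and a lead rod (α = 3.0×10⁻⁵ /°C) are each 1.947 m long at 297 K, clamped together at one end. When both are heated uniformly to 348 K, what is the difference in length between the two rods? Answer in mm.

1.75 mm

ΔT = 51 K
iron: ΔL = 12.4×10⁻⁶ × 1.947 m × 51 = 1.2313×10⁻³ m = 1.2313 mm
lead: ΔL = 3.0×10⁻⁵ × 1.947 m × 51 = 2.9789×10⁻³ m = 2.9789 mm
difference = 2.9789 − 1.2313 = 1.7476 mm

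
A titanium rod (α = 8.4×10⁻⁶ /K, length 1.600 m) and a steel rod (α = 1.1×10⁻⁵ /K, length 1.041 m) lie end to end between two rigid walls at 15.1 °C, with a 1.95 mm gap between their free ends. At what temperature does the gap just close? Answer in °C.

T = 93.4 °C

α₁L₁ = 1.344×10⁻⁵ m/K, α₂L₂ = 1.1451×10⁻⁵ m/K → total 2.4891×10⁻⁵ m/K
ΔT = g/(α₁L₁+α₂L₂) = 1.95×10⁻³ / 2.4891×10⁻⁵ = 78.342 K
T = 15.1 + 78.342 = 93.442 °C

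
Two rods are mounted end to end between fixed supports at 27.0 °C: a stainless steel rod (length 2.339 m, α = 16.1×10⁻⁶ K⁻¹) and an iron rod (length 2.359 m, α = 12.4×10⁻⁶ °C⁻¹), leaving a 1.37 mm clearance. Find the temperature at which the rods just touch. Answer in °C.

Gap closes when ΔL₁ + ΔL₂ = 1.37 mm = 1.37×10⁻³ m
(α₁L₁ + α₂L₂)ΔT = g
α₁L₁ + α₂L₂ = 16.1×10⁻⁶×2.339 + 12.4×10⁻⁶×2.359 = 6.69095×10⁻⁵ m/K
ΔT = 1.37×10⁻³ / 6.69095×10⁻⁵ = 20.475 K
T = 27.0 + 20.475 = 47.475 °C

T = 47.5 °C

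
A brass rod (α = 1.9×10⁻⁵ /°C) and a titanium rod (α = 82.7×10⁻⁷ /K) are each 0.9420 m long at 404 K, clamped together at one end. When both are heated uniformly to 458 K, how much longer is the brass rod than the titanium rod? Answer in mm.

ΔT = 54 K
brass: ΔL = 1.9×10⁻⁵ × 0.9420 m × 54 = 9.6649×10⁻⁴ m = 0.96649 mm
titanium: ΔL = 82.7×10⁻⁷ × 0.9420 m × 54 = 4.2068×10⁻⁴ m = 0.42068 mm
difference = 0.96649 − 0.42068 = 0.54581 mm

0.546 mm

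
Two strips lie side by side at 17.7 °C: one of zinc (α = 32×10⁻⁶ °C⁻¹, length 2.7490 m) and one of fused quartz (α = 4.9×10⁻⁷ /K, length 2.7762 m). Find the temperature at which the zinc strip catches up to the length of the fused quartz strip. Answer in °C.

T = 331.8 °C

L₁(1 + α₁ΔT) = L₂(1 + α₂ΔT) ⇒ ΔT = (L₂ − L₁)/(α₁L₁ − α₂L₂)
L₂ − L₁ = 2.7762 − 2.7490 = 2.72×10⁻² m
α₁L₁ − α₂L₂ = 32×10⁻⁶×2.7490 − 4.9×10⁻⁷×2.7762 = 8.6607662×10⁻⁵ m/K
ΔT = 2.72×10⁻² / 8.6607662×10⁻⁵ = 314.060 K
T = 17.7 + 314.060 = 331.760 °C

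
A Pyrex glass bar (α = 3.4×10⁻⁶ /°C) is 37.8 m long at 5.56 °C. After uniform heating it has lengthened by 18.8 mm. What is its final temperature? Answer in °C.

T = 152 °C

ΔL = αL₀ΔT ⇒ ΔT = ΔL / (αL₀)
ΔT = 18.8×10⁻³ m / (3.4×10⁻⁶ × 37.8 m) = 146.28 K
T = 5.56 + 146.28 = 151.84 °C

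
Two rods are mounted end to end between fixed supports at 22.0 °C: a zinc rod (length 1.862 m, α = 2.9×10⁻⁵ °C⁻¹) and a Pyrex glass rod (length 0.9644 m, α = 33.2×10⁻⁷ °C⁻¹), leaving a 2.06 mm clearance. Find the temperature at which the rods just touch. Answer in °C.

T = 58.0 °C

α₁L₁ = 5.3998×10⁻⁵ m/K, α₂L₂ = 3.201808×10⁻⁶ m/K → total 5.7199808×10⁻⁵ m/K
ΔT = g/(α₁L₁+α₂L₂) = 2.06×10⁻³ / 5.7199808×10⁻⁵ = 36.014 K
T = 22.0 + 36.014 = 58.014 °C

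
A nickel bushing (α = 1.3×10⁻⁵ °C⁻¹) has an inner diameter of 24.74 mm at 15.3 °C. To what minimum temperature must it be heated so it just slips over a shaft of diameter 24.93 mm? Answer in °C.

Required Δd = 24.93 − 24.74 = 0.19 mm
Δd = αd₀ΔT ⇒ ΔT = Δd/(αd₀) = 0.19 / (1.3×10⁻⁵ × 24.74) = 590.76 K
T_min = 15.3 + 590.76 = 606.06 °C

T = 606 °C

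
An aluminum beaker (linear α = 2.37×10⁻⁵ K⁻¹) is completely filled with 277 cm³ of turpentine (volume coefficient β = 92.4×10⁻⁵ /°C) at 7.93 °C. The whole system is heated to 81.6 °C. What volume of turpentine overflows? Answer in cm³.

17.4 cm³

The beaker also expands: β_container ≈ 3α = 7.11×10⁻⁵ /K
Net overflow = V₀(β_liq − 3α_cont)ΔT
β − 3α = 9.24×10⁻⁴ − 7.11×10⁻⁵ = 8.529×10⁻⁴ /K; ΔT = 73.67 K
ΔV = 277 × 8.529×10⁻⁴ × 73.67 = 17.4 cm³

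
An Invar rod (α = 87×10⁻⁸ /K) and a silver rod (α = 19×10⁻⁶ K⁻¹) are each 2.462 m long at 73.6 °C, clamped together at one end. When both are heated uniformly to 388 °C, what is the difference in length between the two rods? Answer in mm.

ΔT = 314.4 K
Invar: ΔL = 87×10⁻⁸ × 2.462 m × 314.4 = 6.7343×10⁻⁴ m = 0.67343 mm
silver: ΔL = 19×10⁻⁶ × 2.462 m × 314.4 = 1.4707×10⁻² m = 14.707 mm
difference = 14.707 − 0.67343 = 14.03357 mm

14.0 mm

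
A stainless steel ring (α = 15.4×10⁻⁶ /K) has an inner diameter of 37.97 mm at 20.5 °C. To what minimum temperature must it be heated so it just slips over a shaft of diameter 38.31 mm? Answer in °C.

T = 602 °C

Required Δd = 38.31 − 37.97 = 0.34 mm
Δd = αd₀ΔT ⇒ ΔT = Δd/(αd₀) = 0.34 / (15.4×10⁻⁶ × 37.97) = 581.46 K
T_min = 20.5 + 581.46 = 601.96 °C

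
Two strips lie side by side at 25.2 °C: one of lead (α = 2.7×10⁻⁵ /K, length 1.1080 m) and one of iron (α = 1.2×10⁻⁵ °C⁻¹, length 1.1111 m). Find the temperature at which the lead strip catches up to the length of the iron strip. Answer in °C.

T = 212.1 °C

L₁(1 + α₁ΔT) = L₂(1 + α₂ΔT) ⇒ ΔT = (L₂ − L₁)/(α₁L₁ − α₂L₂)
L₂ − L₁ = 1.1111 − 1.1080 = 3.10×10⁻³ m
α₁L₁ − α₂L₂ = 2.7×10⁻⁵×1.1080 − 1.2×10⁻⁵×1.1111 = 1.65828×10⁻⁵ m/K
ΔT = 3.10×10⁻³ / 1.65828×10⁻⁵ = 186.941 K
T = 25.2 + 186.941 = 212.141 °C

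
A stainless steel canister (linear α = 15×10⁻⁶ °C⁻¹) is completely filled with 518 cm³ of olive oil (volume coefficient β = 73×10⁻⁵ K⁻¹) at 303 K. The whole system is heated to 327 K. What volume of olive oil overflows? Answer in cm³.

8.52 cm³

The canister also expands: β_container ≈ 3α = 4.5×10⁻⁵ /K
Net overflow = V₀(β_liq − 3α_cont)ΔT
β − 3α = 7.30×10⁻⁴ − 4.5×10⁻⁵ = 6.85×10⁻⁴ /K; ΔT = 24 K
ΔV = 518 × 6.85×10⁻⁴ × 24 = 8.52 cm³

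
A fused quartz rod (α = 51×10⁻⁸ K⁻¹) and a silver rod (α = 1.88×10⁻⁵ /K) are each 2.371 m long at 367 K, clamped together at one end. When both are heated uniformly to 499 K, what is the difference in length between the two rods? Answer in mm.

5.72 mm

ΔT = 132 K
fused quartz: ΔL = 51×10⁻⁸ × 2.371 m × 132 = 1.5962×10⁻⁴ m = 0.15962 mm
silver: ΔL = 1.88×10⁻⁵ × 2.371 m × 132 = 5.8839×10⁻³ m = 5.8839 mm
difference = 5.8839 − 0.15962 = 5.72428 mm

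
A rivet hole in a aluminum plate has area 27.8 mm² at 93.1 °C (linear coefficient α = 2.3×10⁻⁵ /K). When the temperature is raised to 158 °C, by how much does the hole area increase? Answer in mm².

ΔA = 0.0830 mm²

Area coefficient ≈ 2α; |ΔT| = 64.9 K
ΔA = 2αA₀ΔT = 2(2.3×10⁻⁵)(27.8)(64.9) = 0.0830 mm²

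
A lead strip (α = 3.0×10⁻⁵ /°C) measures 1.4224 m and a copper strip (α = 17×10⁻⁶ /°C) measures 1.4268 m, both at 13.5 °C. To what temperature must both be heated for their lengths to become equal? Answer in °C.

Equal length when α₁L₁ΔT − α₂L₂ΔT = L₂ − L₁ = 4.40×10⁻³ m
α₁L₁ = 4.2672×10⁻⁵, α₂L₂ = 2.42556×10⁻⁵ → Δ(αL) = 1.84164×10⁻⁵ m/K
ΔT = 4.40×10⁻³ / 1.84164×10⁻⁵ = 238.917 K, so T = 13.5 + 238.917 = 252.417 °C

T = 252.4 °C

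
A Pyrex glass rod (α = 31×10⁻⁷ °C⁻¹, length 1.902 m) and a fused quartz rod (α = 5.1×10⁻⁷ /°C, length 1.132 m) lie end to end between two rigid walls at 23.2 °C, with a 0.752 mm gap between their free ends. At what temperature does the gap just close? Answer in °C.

T = 139 °C

α₁L₁ = 5.8962×10⁻⁶ m/K, α₂L₂ = 5.7732×10⁻⁷ m/K → total 6.47352×10⁻⁶ m/K
ΔT = g/(α₁L₁+α₂L₂) = 7.52×10⁻⁴ / 6.47352×10⁻⁶ = 116.17 K
T = 23.2 + 116.17 = 139.37 °C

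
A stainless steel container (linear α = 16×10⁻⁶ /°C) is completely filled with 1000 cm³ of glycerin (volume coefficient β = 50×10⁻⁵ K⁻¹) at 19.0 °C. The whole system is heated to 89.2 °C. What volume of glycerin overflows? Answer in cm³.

31.7 cm³

The container also expands: β_container ≈ 3α = 4.8×10⁻⁵ /K
Net overflow = V₀(β_liq − 3α_cont)ΔT
β − 3α = 5.00×10⁻⁴ − 4.8×10⁻⁵ = 4.52×10⁻⁴ /K; ΔT = 70.2 K
ΔV = 1000 × 4.52×10⁻⁴ × 70.2 = 31.7 cm³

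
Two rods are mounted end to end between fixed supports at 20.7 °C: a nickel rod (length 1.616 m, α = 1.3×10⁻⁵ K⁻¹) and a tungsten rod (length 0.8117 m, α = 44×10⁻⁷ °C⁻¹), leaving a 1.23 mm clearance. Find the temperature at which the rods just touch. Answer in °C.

T = 70.7 °C

α₁L₁ = 2.1008×10⁻⁵ m/K, α₂L₂ = 3.57148×10⁻⁶ m/K → total 2.457948×10⁻⁵ m/K
ΔT = g/(α₁L₁+α₂L₂) = 1.23×10⁻³ / 2.457948×10⁻⁵ = 50.042 K
T = 20.7 + 50.042 = 70.742 °C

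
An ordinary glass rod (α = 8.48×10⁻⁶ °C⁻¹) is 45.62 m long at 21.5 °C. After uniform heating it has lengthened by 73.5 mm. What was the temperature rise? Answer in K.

ΔT = 190 K

ΔL = αL₀ΔT ⇒ ΔT = ΔL / (αL₀)
ΔT = 73.5×10⁻³ m / (8.48×10⁻⁶ × 45.62 m) = 189.99 K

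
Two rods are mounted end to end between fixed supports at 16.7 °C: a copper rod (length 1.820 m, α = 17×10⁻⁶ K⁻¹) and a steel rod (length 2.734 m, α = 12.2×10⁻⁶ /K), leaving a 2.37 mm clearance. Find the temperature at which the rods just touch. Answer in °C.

α₁L₁ = 3.094×10⁻⁵ m/K, α₂L₂ = 3.33548×10⁻⁵ m/K → total 6.42948×10⁻⁵ m/K
ΔT = g/(α₁L₁+α₂L₂) = 2.37×10⁻³ / 6.42948×10⁻⁵ = 36.861 K
T = 16.7 + 36.861 = 53.561 °C

T = 53.6 °C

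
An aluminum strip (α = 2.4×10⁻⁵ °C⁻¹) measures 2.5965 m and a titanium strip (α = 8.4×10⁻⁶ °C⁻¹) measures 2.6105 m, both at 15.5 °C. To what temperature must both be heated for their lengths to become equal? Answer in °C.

L₁(1 + α₁ΔT) = L₂(1 + α₂ΔT) ⇒ ΔT = (L₂ − L₁)/(α₁L₁ − α₂L₂)
L₂ − L₁ = 2.6105 − 2.5965 = 1.40×10⁻² m
α₁L₁ − α₂L₂ = 2.4×10⁻⁵×2.5965 − 8.4×10⁻⁶×2.6105 = 4.03878×10⁻⁵ m/K
ΔT = 1.40×10⁻² / 4.03878×10⁻⁵ = 346.639 K
T = 15.5 + 346.639 = 362.139 °C

T = 362.1 °C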